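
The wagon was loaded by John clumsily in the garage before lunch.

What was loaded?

'the wagon' marks the patient of the loading event.

the wagon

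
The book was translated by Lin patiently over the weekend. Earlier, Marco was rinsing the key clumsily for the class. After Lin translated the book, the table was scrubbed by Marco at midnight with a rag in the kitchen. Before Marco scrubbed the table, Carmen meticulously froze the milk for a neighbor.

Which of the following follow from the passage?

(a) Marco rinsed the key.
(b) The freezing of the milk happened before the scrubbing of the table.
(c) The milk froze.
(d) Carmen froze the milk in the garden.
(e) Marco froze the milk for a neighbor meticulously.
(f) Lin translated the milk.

(a) Entailed — 'rinse' is an activity; 'was rinsing' entails that some rinsing happened, so 'rinsed' holds.
(b) Entailed — the narrative places the freezing before the scrubbing.
(c) Entailed — 'Carmen froze the milk' is causative; it entails the inchoative 'the milk froze'.
(d) Not entailed — 'in the garden' adds information not in the original event.
(e) Not entailed — the passage has Carmen freezing the milk, not Marco.
(f) Not entailed — Lin translated the book, not the milk; the milk belongs to the freezing event.

(a), (b), (c)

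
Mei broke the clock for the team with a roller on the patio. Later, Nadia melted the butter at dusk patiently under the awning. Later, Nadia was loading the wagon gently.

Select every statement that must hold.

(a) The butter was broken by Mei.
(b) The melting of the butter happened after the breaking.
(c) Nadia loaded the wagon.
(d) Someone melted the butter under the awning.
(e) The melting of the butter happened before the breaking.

(b), (d)

(a) Not entailed — Mei broke the clock, not the butter; the butter belongs to the melting event.
(b) Entailed — the narrative places the breaking before the melting.
(c) Not entailed — 'was loading' is progressive on an accomplishment; it does not entail the completed 'loaded'.
(d) Entailed — every conjunct here is already in the original melting event.
(e) Not entailed — the narrative places the breaking before the melting, not after.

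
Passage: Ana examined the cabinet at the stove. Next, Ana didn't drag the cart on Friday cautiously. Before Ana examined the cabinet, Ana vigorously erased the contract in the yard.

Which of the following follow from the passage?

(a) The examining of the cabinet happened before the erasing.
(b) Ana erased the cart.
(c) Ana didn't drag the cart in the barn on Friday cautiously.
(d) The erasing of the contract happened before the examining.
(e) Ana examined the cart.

(a) Not entailed — the narrative places the erasing before the examining, not after.
(b) Not entailed — Ana erased the contract, not the cart; the cart belongs to the dragging event.
(c) Entailed — under negation, adding a further restriction is entailed: if no such dragging event occurred, none occurred in the barn either.
(d) Entailed — the narrative places the erasing before the examining.
(e) Not entailed — Ana examined the cabinet, not the cart; the cart belongs to the dragging event.

(c), (d)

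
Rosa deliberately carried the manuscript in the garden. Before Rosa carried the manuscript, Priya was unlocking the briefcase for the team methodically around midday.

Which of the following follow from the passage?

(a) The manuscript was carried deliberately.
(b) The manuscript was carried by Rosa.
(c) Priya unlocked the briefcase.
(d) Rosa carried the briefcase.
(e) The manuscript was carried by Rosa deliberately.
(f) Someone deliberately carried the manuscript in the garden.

(a) Entailed — every conjunct here is already in the original carrying event.
(b) Entailed — every conjunct here is already in the original carrying event.
(c) Not entailed — 'was unlocking' is progressive on an accomplishment; it does not entail the completed 'unlocked'.
(d) Not entailed — Rosa carried the manuscript, not the briefcase; the briefcase belongs to the unlocking event.
(e) Entailed — the original entails any weakening of itself; this just drops 'in the garden'.
(f) Entailed — every conjunct here is already in the original carrying event.

(a), (b), (e), (f)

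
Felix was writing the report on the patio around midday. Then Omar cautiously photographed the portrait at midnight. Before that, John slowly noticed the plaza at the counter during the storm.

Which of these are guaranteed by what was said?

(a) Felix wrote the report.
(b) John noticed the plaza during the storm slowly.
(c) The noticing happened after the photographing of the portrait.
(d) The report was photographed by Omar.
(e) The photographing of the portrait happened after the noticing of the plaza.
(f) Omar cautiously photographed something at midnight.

(b), (e), (f)

(a) Not entailed — 'was writing' is progressive on an accomplishment; it does not entail the completed 'wrote'.
(b) Entailed — the original entails any weakening of itself; this just drops 'at the counter'.
(c) Not entailed — the narrative places the noticing before the photographing, not after.
(d) Not entailed — Omar photographed the portrait, not the report; the report belongs to the writing event.
(e) Entailed — the narrative places the noticing before the photographing.
(f) Entailed — every conjunct here is already in the original photographing event.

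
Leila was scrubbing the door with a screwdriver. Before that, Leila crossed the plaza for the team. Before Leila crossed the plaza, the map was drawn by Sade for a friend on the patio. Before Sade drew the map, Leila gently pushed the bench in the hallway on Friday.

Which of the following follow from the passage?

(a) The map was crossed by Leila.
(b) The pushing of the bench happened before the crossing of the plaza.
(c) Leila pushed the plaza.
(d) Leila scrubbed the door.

(a) Not entailed — Leila crossed the plaza, not the map; the map belongs to the drawing event.
(b) Entailed — the narrative places the pushing before the crossing.
(c) Not entailed — Leila pushed the bench, not the plaza; the plaza belongs to the crossing event.
(d) Entailed — 'scrub' is an activity; 'was scrubbing' entails that some scrubbing happened, so 'scrubbed' holds.

(b), (d)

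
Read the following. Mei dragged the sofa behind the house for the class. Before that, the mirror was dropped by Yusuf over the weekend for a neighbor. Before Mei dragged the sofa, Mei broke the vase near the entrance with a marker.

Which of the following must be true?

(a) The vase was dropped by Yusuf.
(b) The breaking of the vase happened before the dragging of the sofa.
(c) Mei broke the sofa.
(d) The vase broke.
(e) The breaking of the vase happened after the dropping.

(b), (d)

(a) Not entailed — Yusuf dropped the mirror, not the vase; the vase belongs to the breaking event.
(b) Entailed — the narrative places the breaking before the dragging.
(c) Not entailed — Mei broke the vase, not the sofa; the sofa belongs to the dragging event.
(d) Entailed — 'Mei broke the vase' is causative; it entails the inchoative 'the vase broke'.
(e) Not entailed — the narrative doesn't order the dropping relative to the breaking.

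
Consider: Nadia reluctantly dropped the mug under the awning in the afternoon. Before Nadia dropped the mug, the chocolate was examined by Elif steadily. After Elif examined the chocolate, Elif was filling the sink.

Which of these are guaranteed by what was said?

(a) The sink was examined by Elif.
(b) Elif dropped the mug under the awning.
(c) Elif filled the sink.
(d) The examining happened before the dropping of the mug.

(a) Not entailed — Elif examined the chocolate, not the sink; the sink belongs to the filling event.
(b) Not entailed — the passage has Nadia dropping the mug, not Elif.
(c) Not entailed — 'was filling' is progressive on an accomplishment; it does not entail the completed 'filled'.
(d) Entailed — the narrative places the examining before the dropping.

(d)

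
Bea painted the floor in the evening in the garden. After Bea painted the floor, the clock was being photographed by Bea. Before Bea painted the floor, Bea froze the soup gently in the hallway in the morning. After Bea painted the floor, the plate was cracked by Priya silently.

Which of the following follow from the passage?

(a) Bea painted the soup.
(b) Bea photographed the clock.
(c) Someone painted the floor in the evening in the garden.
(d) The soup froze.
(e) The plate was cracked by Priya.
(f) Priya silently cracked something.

(c), (d), (e), (f)

(a) Not entailed — Bea painted the floor, not the soup; the soup belongs to the freezing event.
(b) Not entailed — 'was photographing' is progressive on an accomplishment; it does not entail the completed 'photographed'.
(c) Entailed — generalizing the agent leaves a sub-description the original still satisfies.
(d) Entailed — 'Bea froze the soup' is causative; it entails the inchoative 'the soup froze'.
(e) Entailed — every conjunct here is already in the original cracking event.
(f) Entailed — this follows by dropping conjuncts from the cracking event's description.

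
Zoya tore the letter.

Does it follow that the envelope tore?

no

Nothing is said about any envelope; only the letter is affected.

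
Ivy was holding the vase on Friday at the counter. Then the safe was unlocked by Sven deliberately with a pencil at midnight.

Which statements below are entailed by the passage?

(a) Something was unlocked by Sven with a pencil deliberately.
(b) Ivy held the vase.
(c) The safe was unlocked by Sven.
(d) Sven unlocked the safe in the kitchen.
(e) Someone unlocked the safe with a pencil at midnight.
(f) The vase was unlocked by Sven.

(a), (b), (c), (e)

(a) Entailed — the original entails any weakening of itself; this just drops 'at midnight' and generalizes the patient.
(b) Entailed — 'hold' is an activity; 'was holding' entails that some holding happened, so 'held' holds.
(c) Entailed — dropping 'with a pencil', 'at midnight', 'deliberately' leaves a sub-description the original still satisfies.
(d) Not entailed — 'in the kitchen' adds information not in the original event.
(e) Entailed — this follows by dropping conjuncts from the unlocking event's description.
(f) Not entailed — Sven unlocked the safe, not the vase; the vase belongs to the holding event.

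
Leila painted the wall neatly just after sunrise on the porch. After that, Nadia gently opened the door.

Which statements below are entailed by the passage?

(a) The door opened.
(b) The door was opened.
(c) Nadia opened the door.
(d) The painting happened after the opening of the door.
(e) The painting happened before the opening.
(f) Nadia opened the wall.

(a), (b), (c), (e)

(a) Entailed — 'Nadia opened the door' is causative; it entails the inchoative 'the door opened'.
(b) Entailed — the original entails any weakening of itself; this just drops 'gently' and generalizes the agent.
(c) Entailed — this follows by dropping conjuncts from the opening event's description.
(d) Not entailed — the narrative places the painting before the opening, not after.
(e) Entailed — the narrative places the painting before the opening.
(f) Not entailed — Nadia opened the door, not the wall; the wall belongs to the painting event.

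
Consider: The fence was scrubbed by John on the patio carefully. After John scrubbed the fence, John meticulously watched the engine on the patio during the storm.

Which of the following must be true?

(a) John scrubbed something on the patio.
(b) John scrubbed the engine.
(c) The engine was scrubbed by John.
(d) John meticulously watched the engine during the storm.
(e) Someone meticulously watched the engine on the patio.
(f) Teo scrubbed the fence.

(a), (d), (e)

(a) Entailed — dropping 'carefully' and generalizing the patient leaves a sub-description the original still satisfies.
(b) Not entailed — John scrubbed the fence, not the engine; the engine belongs to the watching event.
(c) Not entailed — John scrubbed the fence, not the engine; the engine belongs to the watching event.
(d) Entailed — the original entails any weakening of itself; this just drops 'on the patio'.
(e) Entailed — the original entails any weakening of itself; this just drops 'during the storm' and generalizes the agent.
(f) Not entailed — the passage has John scrubbing the fence, not Teo.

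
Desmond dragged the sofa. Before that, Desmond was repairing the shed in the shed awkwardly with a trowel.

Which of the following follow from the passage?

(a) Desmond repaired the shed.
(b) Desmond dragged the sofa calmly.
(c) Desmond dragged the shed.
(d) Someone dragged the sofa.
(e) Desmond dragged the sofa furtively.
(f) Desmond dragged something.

(a) Not entailed — 'was repairing' is progressive on an accomplishment; it does not entail the completed 'repaired'.
(b) Not entailed — 'calmly' adds information not in the original event.
(c) Not entailed — Desmond dragged the sofa, not the shed; the shed belongs to the repairing event.
(d) Entailed — every conjunct here is already in the original dragging event.
(e) Not entailed — 'furtively' adds information not in the original event.
(f) Entailed — this follows by dropping conjuncts from the dragging event's description.

(d), (f)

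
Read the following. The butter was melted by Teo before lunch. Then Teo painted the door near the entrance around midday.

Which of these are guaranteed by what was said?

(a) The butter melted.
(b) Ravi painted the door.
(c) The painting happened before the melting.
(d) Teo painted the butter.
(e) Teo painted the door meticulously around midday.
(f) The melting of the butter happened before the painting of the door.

(a), (f)

(a) Entailed — 'Teo melted the butter' is causative; it entails the inchoative 'the butter melted'.
(b) Not entailed — the passage has Teo painting the door, not Ravi.
(c) Not entailed — the narrative places the melting before the painting, not after.
(d) Not entailed — Teo painted the door, not the butter; the butter belongs to the melting event.
(e) Not entailed — 'meticulously' adds information not in the original event.
(f) Entailed — the narrative places the melting before the painting.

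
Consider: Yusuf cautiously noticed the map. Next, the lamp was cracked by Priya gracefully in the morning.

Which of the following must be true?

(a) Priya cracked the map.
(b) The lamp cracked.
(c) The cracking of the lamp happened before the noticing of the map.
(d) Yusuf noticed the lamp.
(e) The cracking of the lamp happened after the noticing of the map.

(a) Not entailed — Priya cracked the lamp, not the map; the map belongs to the noticing event.
(b) Entailed — 'Priya cracked the lamp' is causative; it entails the inchoative 'the lamp cracked'.
(c) Not entailed — the narrative places the noticing before the cracking, not after.
(d) Not entailed — Yusuf noticed the map, not the lamp; the lamp belongs to the cracking event.
(e) Entailed — the narrative places the noticing before the cracking.

(b), (e)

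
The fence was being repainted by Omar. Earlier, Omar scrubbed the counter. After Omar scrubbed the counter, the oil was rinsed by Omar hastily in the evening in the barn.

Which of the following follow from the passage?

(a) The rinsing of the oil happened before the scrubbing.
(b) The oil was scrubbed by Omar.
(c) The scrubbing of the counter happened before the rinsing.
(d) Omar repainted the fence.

(c)

(a) Not entailed — the narrative places the scrubbing before the rinsing, not after.
(b) Not entailed — Omar scrubbed the counter, not the oil; the oil belongs to the rinsing event.
(c) Entailed — the narrative places the scrubbing before the rinsing.
(d) Not entailed — 'was repainting' is progressive on an accomplishment; it does not entail the completed 'repainted'.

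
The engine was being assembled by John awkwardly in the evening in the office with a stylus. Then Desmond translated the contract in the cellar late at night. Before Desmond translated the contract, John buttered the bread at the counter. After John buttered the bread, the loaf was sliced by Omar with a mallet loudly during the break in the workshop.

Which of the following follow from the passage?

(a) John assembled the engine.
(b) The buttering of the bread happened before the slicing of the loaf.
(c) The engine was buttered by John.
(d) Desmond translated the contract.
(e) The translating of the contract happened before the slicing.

(b), (d)

(a) Not entailed — 'was assembling' is progressive on an accomplishment; it does not entail the completed 'assembled'.
(b) Entailed — the narrative places the buttering before the slicing.
(c) Not entailed — John buttered the bread, not the engine; the engine belongs to the assembling event.
(d) Entailed — dropping 'late at night', 'in the cellar' leaves a sub-description the original still satisfies.
(e) Not entailed — the narrative doesn't order the translating relative to the slicing.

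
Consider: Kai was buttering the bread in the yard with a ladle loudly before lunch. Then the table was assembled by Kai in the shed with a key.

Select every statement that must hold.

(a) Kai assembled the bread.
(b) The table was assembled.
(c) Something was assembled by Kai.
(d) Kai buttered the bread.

(a) Not entailed — Kai assembled the table, not the bread; the bread belongs to the buttering event.
(b) Entailed — this follows by dropping conjuncts from the assembling event's description.
(c) Entailed — the original entails any weakening of itself; this just drops 'with a key', 'in the shed' and generalizes the patient.
(d) Not entailed — 'was buttering' is progressive on an accomplishment; it does not entail the completed 'buttered'.

(b), (c)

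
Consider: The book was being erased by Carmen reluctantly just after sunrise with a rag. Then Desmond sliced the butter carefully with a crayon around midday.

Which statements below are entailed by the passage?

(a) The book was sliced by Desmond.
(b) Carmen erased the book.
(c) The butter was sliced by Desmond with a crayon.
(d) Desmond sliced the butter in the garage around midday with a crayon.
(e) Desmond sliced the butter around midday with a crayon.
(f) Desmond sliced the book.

(c), (e)

(a) Not entailed — Desmond sliced the butter, not the book; the book belongs to the erasing event.
(b) Not entailed — 'was erasing' is progressive on an accomplishment; it does not entail the completed 'erased'.
(c) Entailed — every conjunct here is already in the original slicing event.
(d) Not entailed — 'in the garage' adds information not in the original event.
(e) Entailed — this follows by dropping conjuncts from the slicing event's description.
(f) Not entailed — Desmond sliced the butter, not the book; the book belongs to the erasing event.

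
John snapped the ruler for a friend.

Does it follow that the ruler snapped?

'John snapped the ruler' is the causative; it entails the inchoative 'the ruler snapped'.

yes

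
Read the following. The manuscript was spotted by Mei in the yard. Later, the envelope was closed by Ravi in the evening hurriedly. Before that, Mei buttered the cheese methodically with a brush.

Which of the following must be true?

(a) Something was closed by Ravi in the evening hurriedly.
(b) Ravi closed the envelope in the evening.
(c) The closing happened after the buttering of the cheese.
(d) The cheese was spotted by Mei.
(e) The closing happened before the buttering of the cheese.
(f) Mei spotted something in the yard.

(a), (b), (c), (f)

(a) Entailed — generalizing the patient leaves a sub-description the original still satisfies.
(b) Entailed — every conjunct here is already in the original closing event.
(c) Entailed — the narrative places the buttering before the closing.
(d) Not entailed — Mei spotted the manuscript, not the cheese; the cheese belongs to the buttering event.
(e) Not entailed — the narrative places the buttering before the closing, not after.
(f) Entailed — generalizing the patient leaves a sub-description the original still satisfies.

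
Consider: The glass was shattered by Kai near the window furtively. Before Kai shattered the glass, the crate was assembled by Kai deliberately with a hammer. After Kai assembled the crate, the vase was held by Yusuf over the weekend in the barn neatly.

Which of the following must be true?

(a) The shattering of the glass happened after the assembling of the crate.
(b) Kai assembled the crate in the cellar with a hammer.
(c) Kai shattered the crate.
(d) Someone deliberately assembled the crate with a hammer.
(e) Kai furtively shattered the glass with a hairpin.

(a) Entailed — the narrative places the assembling before the shattering.
(b) Not entailed — 'in the cellar' adds information not in the original event.
(c) Not entailed — Kai shattered the glass, not the crate; the crate belongs to the assembling event.
(d) Entailed — this follows by dropping conjuncts from the assembling event's description.
(e) Not entailed — 'with a hairpin' adds information not in the original event.

(a), (d)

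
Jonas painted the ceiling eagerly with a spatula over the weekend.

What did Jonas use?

a spatula

'with a spatula' marks the instrument of the painting event.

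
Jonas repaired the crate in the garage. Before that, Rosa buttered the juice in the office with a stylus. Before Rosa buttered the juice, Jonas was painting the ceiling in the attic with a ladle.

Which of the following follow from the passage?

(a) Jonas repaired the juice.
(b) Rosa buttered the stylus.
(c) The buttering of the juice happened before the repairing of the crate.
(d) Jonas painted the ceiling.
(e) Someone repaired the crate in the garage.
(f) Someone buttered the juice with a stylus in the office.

(c), (e), (f)

(a) Not entailed — Jonas repaired the crate, not the juice; the juice belongs to the buttering event.
(b) Not entailed — the stylus is the instrument, not what was buttered.
(c) Entailed — the narrative places the buttering before the repairing.
(d) Not entailed — 'was painting' is progressive on an accomplishment; it does not entail the completed 'painted'.
(e) Entailed — this follows by dropping conjuncts from the repairing event's description.
(f) Entailed — every conjunct here is already in the original buttering event.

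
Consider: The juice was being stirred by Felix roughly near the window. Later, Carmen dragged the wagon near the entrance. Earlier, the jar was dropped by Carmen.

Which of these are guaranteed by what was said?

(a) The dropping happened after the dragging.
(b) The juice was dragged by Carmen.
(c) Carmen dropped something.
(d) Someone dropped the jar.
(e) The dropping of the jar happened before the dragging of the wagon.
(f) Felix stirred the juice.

(c), (d), (e), (f)

(a) Not entailed — the narrative places the dropping before the dragging, not after.
(b) Not entailed — Carmen dragged the wagon, not the juice; the juice belongs to the stirring event.
(c) Entailed — the original entails any weakening of itself; this just generalizes the patient.
(d) Entailed — this follows by dropping conjuncts from the dropping event's description.
(e) Entailed — the narrative places the dropping before the dragging.
(f) Entailed — 'stir' is an activity; 'was stirring' entails that some stirring happened, so 'stirred' holds.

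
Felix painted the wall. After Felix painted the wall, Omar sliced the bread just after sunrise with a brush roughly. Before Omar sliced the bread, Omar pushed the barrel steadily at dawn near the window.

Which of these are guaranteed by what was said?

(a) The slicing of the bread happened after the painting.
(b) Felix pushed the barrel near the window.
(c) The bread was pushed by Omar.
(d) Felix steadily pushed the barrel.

(a)

(a) Entailed — the narrative places the painting before the slicing.
(b) Not entailed — the passage has Omar pushing the barrel, not Felix.
(c) Not entailed — Omar pushed the barrel, not the bread; the bread belongs to the slicing event.
(d) Not entailed — the passage has Omar pushing the barrel, not Felix.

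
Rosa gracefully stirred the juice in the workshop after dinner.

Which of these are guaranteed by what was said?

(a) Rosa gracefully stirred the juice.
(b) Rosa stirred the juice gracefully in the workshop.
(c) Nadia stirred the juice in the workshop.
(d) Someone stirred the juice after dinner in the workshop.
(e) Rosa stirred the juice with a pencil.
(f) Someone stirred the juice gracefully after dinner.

(a), (b), (d), (f)

(a) Entailed — dropping 'in the workshop', 'after dinner' leaves a sub-description the original still satisfies.
(b) Entailed — this follows by dropping conjuncts from the stirring event's description.
(c) Not entailed — the passage has Rosa stirring the juice, not Nadia.
(d) Entailed — this follows by dropping conjuncts from the stirring event's description.
(e) Not entailed — 'with a pencil' adds information not in the original event.
(f) Entailed — every conjunct here is already in the original stirring event.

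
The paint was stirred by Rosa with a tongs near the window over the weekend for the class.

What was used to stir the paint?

'with a tongs' marks the instrument of the stirring event.

a tongs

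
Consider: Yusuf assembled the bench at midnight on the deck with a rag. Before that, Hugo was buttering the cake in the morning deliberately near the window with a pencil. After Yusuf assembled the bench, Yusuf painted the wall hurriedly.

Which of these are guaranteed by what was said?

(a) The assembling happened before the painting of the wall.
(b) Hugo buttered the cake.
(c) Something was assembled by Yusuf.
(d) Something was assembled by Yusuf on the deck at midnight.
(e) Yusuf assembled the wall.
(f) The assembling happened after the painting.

(a), (c), (d)

(a) Entailed — the narrative places the assembling before the painting.
(b) Not entailed — 'was buttering' is progressive on an accomplishment; it does not entail the completed 'buttered'.
(c) Entailed — every conjunct here is already in the original assembling event.
(d) Entailed — this follows by dropping conjuncts from the assembling event's description.
(e) Not entailed — Yusuf assembled the bench, not the wall; the wall belongs to the painting event.
(f) Not entailed — the narrative places the assembling before the painting, not after.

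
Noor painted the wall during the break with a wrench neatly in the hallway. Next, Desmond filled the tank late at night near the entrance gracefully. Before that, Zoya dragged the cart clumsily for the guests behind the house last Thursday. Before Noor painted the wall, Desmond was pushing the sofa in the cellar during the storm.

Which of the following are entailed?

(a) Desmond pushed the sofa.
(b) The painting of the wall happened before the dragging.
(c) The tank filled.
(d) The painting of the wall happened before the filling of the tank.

(a), (c), (d)

(a) Entailed — 'push' is an activity; 'was pushing' entails that some pushing happened, so 'pushed' holds.
(b) Not entailed — the narrative doesn't order the painting relative to the dragging.
(c) Entailed — 'Desmond filled the tank' is causative; it entails the inchoative 'the tank filled'.
(d) Entailed — the narrative places the painting before the filling.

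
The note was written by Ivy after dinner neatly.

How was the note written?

'neatly' marks the manner of the writing event.

neatly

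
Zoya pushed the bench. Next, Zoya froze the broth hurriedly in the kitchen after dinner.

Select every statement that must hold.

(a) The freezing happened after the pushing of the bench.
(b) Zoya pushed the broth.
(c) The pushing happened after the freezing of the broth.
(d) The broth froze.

(a) Entailed — the narrative places the pushing before the freezing.
(b) Not entailed — Zoya pushed the bench, not the broth; the broth belongs to the freezing event.
(c) Not entailed — the narrative places the pushing before the freezing, not after.
(d) Entailed — 'Zoya froze the broth' is causative; it entails the inchoative 'the broth froze'.

(a), (d)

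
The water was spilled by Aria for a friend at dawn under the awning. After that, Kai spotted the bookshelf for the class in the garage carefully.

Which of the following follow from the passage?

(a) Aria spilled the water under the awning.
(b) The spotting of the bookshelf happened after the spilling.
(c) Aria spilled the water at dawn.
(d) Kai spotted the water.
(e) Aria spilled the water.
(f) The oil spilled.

(a) Entailed — dropping 'for a friend', 'at dawn' leaves a sub-description the original still satisfies.
(b) Entailed — the narrative places the spilling before the spotting.
(c) Entailed — the original entails any weakening of itself; this just drops 'under the awning', 'for a friend'.
(d) Not entailed — Kai spotted the bookshelf, not the water; the water belongs to the spilling event.
(e) Entailed — every conjunct here is already in the original spilling event.
(f) Not entailed — the water is what spilled, not the oil.

(a), (b), (c), (e)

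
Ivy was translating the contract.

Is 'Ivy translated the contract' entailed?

'was translating' is progressive; for an accomplishment like 'translate the contract', it doesn't entail completion.

no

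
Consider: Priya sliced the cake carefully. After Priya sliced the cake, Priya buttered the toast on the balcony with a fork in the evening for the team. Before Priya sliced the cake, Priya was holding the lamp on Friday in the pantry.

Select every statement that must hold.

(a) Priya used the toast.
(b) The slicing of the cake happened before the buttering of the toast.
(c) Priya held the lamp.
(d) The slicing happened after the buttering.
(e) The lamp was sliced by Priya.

(a) Not entailed — the toast is the patient, not an instrument — Priya used a fork.
(b) Entailed — the narrative places the slicing before the buttering.
(c) Entailed — 'hold' is an activity; 'was holding' entails that some holding happened, so 'held' holds.
(d) Not entailed — the narrative places the slicing before the buttering, not after.
(e) Not entailed — Priya sliced the cake, not the lamp; the lamp belongs to the holding event.

(b), (c)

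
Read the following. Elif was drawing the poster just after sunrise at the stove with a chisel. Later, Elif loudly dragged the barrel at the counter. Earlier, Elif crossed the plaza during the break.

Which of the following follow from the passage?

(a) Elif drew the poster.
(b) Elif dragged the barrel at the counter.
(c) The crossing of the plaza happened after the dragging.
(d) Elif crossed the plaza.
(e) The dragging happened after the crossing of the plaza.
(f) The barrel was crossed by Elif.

(a) Not entailed — 'was drawing' is progressive on an accomplishment; it does not entail the completed 'drew'.
(b) Entailed — dropping 'loudly' leaves a sub-description the original still satisfies.
(c) Not entailed — the narrative places the crossing before the dragging, not after.
(d) Entailed — this follows by dropping conjuncts from the crossing event's description.
(e) Entailed — the narrative places the crossing before the dragging.
(f) Not entailed — Elif crossed the plaza, not the barrel; the barrel belongs to the dragging event.

(b), (d), (e)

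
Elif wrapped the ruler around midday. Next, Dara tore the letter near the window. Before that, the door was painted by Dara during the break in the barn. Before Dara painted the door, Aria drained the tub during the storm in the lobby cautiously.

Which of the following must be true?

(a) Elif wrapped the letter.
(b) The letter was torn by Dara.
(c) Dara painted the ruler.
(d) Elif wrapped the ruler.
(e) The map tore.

(b), (d)

(a) Not entailed — Elif wrapped the ruler, not the letter; the letter belongs to the tearing event.
(b) Entailed — this follows by dropping conjuncts from the tearing event's description.
(c) Not entailed — Dara painted the door, not the ruler; the ruler belongs to the wrapping event.
(d) Entailed — the original entails any weakening of itself; this just drops 'around midday'.
(e) Not entailed — the letter is what tore, not the map.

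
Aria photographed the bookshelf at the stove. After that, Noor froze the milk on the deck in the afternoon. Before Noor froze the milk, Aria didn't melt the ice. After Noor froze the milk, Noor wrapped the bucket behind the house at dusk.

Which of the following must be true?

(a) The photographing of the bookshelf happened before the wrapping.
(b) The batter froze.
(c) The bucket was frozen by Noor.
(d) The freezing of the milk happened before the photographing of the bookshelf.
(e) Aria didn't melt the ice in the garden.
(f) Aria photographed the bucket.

(a) Entailed — the narrative places the photographing before the wrapping.
(b) Not entailed — the milk is what froze, not the batter.
(c) Not entailed — Noor froze the milk, not the bucket; the bucket belongs to the wrapping event.
(d) Not entailed — the narrative places the photographing before the freezing, not after.
(e) Entailed — under negation, adding a further restriction is entailed: if no such melting event occurred, none occurred in the garden either.
(f) Not entailed — Aria photographed the bookshelf, not the bucket; the bucket belongs to the wrapping event.

(a), (e)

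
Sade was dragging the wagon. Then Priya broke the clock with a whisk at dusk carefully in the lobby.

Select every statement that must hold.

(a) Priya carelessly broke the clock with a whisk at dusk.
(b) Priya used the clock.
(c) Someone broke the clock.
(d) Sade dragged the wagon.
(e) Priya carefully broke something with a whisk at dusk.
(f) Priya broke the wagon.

(a) Not entailed — 'carelessly' adds a manner not in (and inconsistent with) the original.
(b) Not entailed — the clock is the patient, not an instrument — Priya used a whisk.
(c) Entailed — every conjunct here is already in the original breaking event.
(d) Entailed — 'drag' is an activity; 'was dragging' entails that some dragging happened, so 'dragged' holds.
(e) Entailed — every conjunct here is already in the original breaking event.
(f) Not entailed — Priya broke the clock, not the wagon; the wagon belongs to the dragging event.

(c), (d), (e)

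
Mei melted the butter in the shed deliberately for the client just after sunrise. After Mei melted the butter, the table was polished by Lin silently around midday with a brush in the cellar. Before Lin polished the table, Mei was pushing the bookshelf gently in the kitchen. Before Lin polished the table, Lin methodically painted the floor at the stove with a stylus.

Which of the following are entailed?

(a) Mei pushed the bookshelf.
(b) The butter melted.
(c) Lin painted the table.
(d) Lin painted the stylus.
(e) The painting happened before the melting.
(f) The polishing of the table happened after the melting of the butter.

(a), (b), (f)

(a) Entailed — 'push' is an activity; 'was pushing' entails that some pushing happened, so 'pushed' holds.
(b) Entailed — 'Mei melted the butter' is causative; it entails the inchoative 'the butter melted'.
(c) Not entailed — Lin painted the floor, not the table; the table belongs to the polishing event.
(d) Not entailed — the stylus is the instrument, not what was painted.
(e) Not entailed — the narrative doesn't order the painting relative to the melting.
(f) Entailed — the narrative places the melting before the polishing.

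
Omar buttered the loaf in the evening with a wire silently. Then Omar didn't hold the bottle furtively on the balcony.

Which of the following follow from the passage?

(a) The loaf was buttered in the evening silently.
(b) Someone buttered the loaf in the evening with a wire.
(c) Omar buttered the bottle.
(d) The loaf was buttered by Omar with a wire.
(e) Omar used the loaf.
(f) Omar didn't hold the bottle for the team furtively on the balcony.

(a), (b), (d), (f)

(a) Entailed — this follows by dropping conjuncts from the buttering event's description.
(b) Entailed — every conjunct here is already in the original buttering event.
(c) Not entailed — Omar buttered the loaf, not the bottle; the bottle belongs to the holding event.
(d) Entailed — this follows by dropping conjuncts from the buttering event's description.
(e) Not entailed — the loaf is the patient, not an instrument — Omar used a wire.
(f) Entailed — under negation, adding a further restriction is entailed: if no such holding event occurred, none occurred for the team either.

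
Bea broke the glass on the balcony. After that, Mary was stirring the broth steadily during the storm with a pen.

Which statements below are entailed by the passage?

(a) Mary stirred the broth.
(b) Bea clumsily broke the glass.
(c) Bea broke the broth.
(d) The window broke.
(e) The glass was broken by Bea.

(a), (e)

(a) Entailed — 'stir' is an activity; 'was stirring' entails that some stirring happened, so 'stirred' holds.
(b) Not entailed — 'clumsily' adds information not in the original event.
(c) Not entailed — Bea broke the glass, not the broth; the broth belongs to the stirring event.
(d) Not entailed — the glass is what broke, not the window.
(e) Entailed — every conjunct here is already in the original breaking event.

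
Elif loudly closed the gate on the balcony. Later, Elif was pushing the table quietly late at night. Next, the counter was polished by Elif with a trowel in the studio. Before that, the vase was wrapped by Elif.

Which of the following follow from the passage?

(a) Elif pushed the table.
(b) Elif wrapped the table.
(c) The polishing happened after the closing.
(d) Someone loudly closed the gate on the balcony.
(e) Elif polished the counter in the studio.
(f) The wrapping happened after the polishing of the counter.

(a) Entailed — 'push' is an activity; 'was pushing' entails that some pushing happened, so 'pushed' holds.
(b) Not entailed — Elif wrapped the vase, not the table; the table belongs to the pushing event.
(c) Entailed — the narrative places the closing before the polishing.
(d) Entailed — generalizing the agent leaves a sub-description the original still satisfies.
(e) Entailed — dropping 'with a trowel' leaves a sub-description the original still satisfies.
(f) Not entailed — the narrative places the wrapping before the polishing, not after.

(a), (c), (d), (e)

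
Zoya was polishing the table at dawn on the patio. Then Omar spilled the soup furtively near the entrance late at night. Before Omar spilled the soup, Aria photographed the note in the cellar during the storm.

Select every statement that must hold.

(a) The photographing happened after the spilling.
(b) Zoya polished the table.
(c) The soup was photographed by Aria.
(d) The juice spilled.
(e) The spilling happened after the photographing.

(a) Not entailed — the narrative places the photographing before the spilling, not after.
(b) Entailed — 'polish' is an activity; 'was polishing' entails that some polishing happened, so 'polished' holds.
(c) Not entailed — Aria photographed the note, not the soup; the soup belongs to the spilling event.
(d) Not entailed — the soup is what spilled, not the juice.
(e) Entailed — the narrative places the photographing before the spilling.

(b), (e)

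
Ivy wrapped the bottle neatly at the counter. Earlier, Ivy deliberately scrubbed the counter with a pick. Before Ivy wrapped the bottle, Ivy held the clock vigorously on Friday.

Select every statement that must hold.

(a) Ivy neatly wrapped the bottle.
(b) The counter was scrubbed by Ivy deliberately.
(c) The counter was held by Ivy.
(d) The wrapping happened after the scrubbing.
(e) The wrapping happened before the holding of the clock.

(a) Entailed — dropping 'at the counter' leaves a sub-description the original still satisfies.
(b) Entailed — dropping 'with a pick' leaves a sub-description the original still satisfies.
(c) Not entailed — Ivy held the clock, not the counter; the counter belongs to the scrubbing event.
(d) Entailed — the narrative places the scrubbing before the wrapping.
(e) Not entailed — the narrative places the holding before the wrapping, not after.

(a), (b), (d)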